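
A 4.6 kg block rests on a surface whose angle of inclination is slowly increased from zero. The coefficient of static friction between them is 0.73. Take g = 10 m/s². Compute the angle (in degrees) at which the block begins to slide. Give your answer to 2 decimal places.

36.13°

At the threshold of sliding, static friction is at its maximum μ_s N and exactly balances the weight component along the incline: mg sin θ = μ_s mg cos θ.
Hence tan θ = μ_s = 0.73, so θ = arctan(0.73) = 36.1294°.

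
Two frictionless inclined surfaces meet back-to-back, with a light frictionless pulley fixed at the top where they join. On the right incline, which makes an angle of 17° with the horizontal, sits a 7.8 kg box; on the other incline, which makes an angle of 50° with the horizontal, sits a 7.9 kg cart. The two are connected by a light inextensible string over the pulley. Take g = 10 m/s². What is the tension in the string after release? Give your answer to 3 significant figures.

41.5 N

Resolve each weight along its own incline: the 7.8 kg mass has component 7.8 × 10 × sin 17° = 22.805 N down its slope, and the 7.9 kg mass has 7.9 × 10 × sin 50° = 60.518 N down its slope.
The 7.9 kg side's 60.518 N exceeds the other side's 22.805 N, so that mass slides down and the 7.8 kg mass slides up. Taking that direction as positive, Newton's second law for the whole system gives 60.518 − 22.805 = (7.8 + 7.9) a, so a = 37.713 / 15.7 = 2.4021 m/s².
For the 7.8 kg mass (up-slope positive): T − 22.805 = 7.8 × 2.4021, so T = 41.541 N.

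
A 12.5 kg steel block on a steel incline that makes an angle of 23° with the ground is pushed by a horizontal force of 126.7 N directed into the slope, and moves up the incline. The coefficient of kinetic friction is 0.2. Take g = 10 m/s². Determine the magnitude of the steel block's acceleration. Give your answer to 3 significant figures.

2.79 m/s²

The horizontal push has components F cos 23° = 126.7 × 0.9205 = 116.627 N up the incline and F sin 23° = 126.7 × 0.3907 = 49.502 N pressing into the surface.
The normal force is therefore N = mg cos 23° + F sin 23° = 115.062 + 49.502 = 164.564 N, and kinetic friction down the slope is μN = 0.2 × 164.564 = 32.913 N.
Along the incline: F cos 23° − mg sin 23° − μN = ma, so 116.627 − 48.837 − 32.913 = 12.5 a, giving a = 2.7902 m/s².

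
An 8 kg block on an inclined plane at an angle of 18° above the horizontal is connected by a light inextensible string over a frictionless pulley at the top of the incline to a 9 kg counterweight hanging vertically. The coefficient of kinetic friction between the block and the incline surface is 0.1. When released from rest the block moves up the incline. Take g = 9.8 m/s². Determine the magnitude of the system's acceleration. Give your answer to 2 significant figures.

3.3 m/s²

For the block on the incline: the weight component along the slope is m₁g sin 18° = 8 × 9.8 × 0.3090 = 24.226 N and the normal force is N = m₁g cos 18° = 74.563 N.
Kinetic friction opposes the block's motion up the incline: f = μN = 0.1 × 74.563 = 7.456 N acting down the slope.
Newton's second law for the block (up-slope positive): T − 24.226 − 7.456 = 8 a. For the hanging counterweight (downward positive): 9 × 9.8 − T = 9 a.
Adding the two equations eliminates T: 56.518 = 17 a, so a = 3.3246 m/s².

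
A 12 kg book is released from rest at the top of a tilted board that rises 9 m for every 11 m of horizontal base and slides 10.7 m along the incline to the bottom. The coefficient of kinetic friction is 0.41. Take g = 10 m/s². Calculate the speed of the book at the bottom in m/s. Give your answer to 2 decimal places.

The weight component along the incline is mg sin 39.29° = 75.989 N and the normal force is N = mg cos 39.29° = 92.875 N.
Friction up the slope is f = μN = 0.41 × 92.875 = 38.079 N, so the net downslope force is 75.989 − 38.079 = 37.910 N and a = 37.910 / 12 = 3.1592 m/s².
Starting from rest over a distance of 10.7 m, v² = 2aL = 2 × 3.1592 × 10.7 = 67.6069, so v = 8.2223 m/s.

8.22 m/s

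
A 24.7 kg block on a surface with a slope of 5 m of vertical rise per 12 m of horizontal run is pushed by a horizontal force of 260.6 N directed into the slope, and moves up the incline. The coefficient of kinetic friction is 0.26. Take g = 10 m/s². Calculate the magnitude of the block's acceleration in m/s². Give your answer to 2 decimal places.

2.44 m/s²

The horizontal push has components F cos 22.62° = 260.6 × 0.9231 = 240.560 N up the incline and F sin 22.62° = 260.6 × 0.3846 = 100.227 N pressing into the surface.
The normal force is therefore N = mg cos 22.62° + F sin 22.62° = 228.006 + 100.227 = 328.233 N, and kinetic friction down the slope is μN = 0.26 × 328.233 = 85.341 N.
Along the incline: F cos 22.62° − mg sin 22.62° − μN = ma, so 240.560 − 94.996 − 85.341 = 24.7 a, giving a = 2.4382 m/s².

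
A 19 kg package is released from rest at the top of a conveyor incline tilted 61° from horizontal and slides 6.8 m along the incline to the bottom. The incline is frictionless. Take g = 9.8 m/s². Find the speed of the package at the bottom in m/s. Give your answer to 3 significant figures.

The weight component along the incline is mg sin 61° = 162.854 N and the normal force is N = mg cos 61° = 90.272 N.
With no friction, a = g sin 61° = 8.5713 m/s².
Starting from rest over a distance of 6.8 m, v² = 2aL = 2 × 8.5713 × 6.8 = 116.5697, so v = 10.7967 m/s.

10.8 m/s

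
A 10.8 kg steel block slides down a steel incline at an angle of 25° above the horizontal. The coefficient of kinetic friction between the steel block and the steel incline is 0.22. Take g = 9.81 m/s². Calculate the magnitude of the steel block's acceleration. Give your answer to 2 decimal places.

2.19 m/s²

Resolving the weight along the incline: the component pulling the steel block down the slope is mg sin 25° = 10.8 × 9.81 × 0.4226 = 44.774 N, and the normal force is N = mg cos 25° = 10.8 × 9.81 × 0.9063 = 96.021 N.
Kinetic friction acts up the slope with magnitude f = μN = 0.22 × 96.021 = 21.125 N.
Net force along the incline is 44.774 − 21.125 = 23.649 N, so a = 23.649 / 10.8 = 2.1897 m/s².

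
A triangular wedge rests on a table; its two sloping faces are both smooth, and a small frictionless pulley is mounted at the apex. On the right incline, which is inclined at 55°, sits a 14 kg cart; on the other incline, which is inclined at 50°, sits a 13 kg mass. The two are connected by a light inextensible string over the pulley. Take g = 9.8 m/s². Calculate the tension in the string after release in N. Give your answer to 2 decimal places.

104.72 N

Resolve each weight along its own incline: the 14 kg mass has component 14 × 9.8 × sin 55° = 112.388 N down its slope, and the 13 kg mass has 13 × 9.8 × sin 50° = 97.594 N down its slope.
The 14 kg side's 112.388 N exceeds the other side's 97.594 N, so that mass slides down and the 13 kg mass slides up. Taking that direction as positive, Newton's second law for the whole system gives 112.388 − 97.594 = (14 + 13) a, so a = 14.794 / 27 = 0.5479 m/s².
For the 13 kg mass (up-slope positive): T − 97.594 = 13 × 0.5479, so T = 104.717 N.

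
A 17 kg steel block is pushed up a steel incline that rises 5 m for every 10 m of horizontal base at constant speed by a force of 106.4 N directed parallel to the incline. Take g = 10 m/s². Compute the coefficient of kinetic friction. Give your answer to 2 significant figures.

0.20

At constant speed ΣF = 0 along the incline. The applied 106.4 N acts up the slope; the weight component mg sin 26.57° = 76.026 N and kinetic friction μN both act down the slope.
So 106.4 = 76.026 + μ × 152.053, giving μ = (106.4 − 76.026) / 152.053 = 0.1998.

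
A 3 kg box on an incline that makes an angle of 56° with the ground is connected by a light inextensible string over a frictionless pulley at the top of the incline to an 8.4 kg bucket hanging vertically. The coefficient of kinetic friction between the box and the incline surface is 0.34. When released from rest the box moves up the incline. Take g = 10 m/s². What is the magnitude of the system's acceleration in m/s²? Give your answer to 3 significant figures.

For the box on the incline: the weight component along the slope is m₁g sin 56° = 3 × 10 × 0.8290 = 24.870 N and the normal force is N = m₁g cos 56° = 16.776 N.
Kinetic friction opposes the box's motion up the incline: f = μN = 0.34 × 16.776 = 5.704 N acting down the slope.
Newton's second law for the box (up-slope positive): T − 24.870 − 5.704 = 3 a. For the hanging bucket (downward positive): 8.4 × 10 − T = 8.4 a.
Adding the two equations eliminates T: 53.426 = 11.4 a, so a = 4.6865 m/s².

4.69 m/s²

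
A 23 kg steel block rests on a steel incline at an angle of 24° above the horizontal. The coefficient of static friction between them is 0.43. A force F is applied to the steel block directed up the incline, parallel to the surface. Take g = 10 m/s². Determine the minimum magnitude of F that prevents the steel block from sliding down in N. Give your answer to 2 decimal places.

The normal force is N = mg cos 24° = 210.115 N. With F at its minimum the steel block is on the verge of sliding down, so static friction is at its maximum μ_s N = 0.43 × 210.115 = 90.349 N and acts up the slope.
Equilibrium along the incline: F + μ_s N = mg sin 24°, so F = 93.549 − 90.349 = 3.200 N.

3.20 N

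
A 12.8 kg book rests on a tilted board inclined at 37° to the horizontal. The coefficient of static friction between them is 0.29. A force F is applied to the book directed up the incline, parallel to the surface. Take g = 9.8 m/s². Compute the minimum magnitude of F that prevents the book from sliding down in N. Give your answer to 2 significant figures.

46 N

The normal force is N = mg cos 37° = 100.181 N. With F at its minimum the book is on the verge of sliding down, so static friction is at its maximum μ_s N = 0.29 × 100.181 = 29.052 N and acts up the slope.
Equilibrium along the incline: F + μ_s N = mg sin 37°, so F = 75.492 − 29.052 = 46.440 N.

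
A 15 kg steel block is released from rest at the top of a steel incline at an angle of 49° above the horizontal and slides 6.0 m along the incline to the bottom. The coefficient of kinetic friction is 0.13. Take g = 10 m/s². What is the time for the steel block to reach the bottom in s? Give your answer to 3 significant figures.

1.34 s

The weight component along the incline is mg sin 49° = 113.206 N and the normal force is N = mg cos 49° = 98.409 N.
Friction up the slope is f = μN = 0.13 × 98.409 = 12.793 N, so the net downslope force is 113.206 − 12.793 = 100.413 N and a = 100.413 / 15 = 6.6942 m/s².
Starting from rest, L = ½at², so t = √(2L/a) = √(2 × 6.0 / 6.6942) = 1.3389 s.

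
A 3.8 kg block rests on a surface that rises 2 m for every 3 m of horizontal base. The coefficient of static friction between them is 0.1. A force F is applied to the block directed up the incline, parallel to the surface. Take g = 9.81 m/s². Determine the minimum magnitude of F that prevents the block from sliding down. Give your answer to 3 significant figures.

The normal force is N = mg cos 33.69° = 31.017 N. With F at its minimum the block is on the verge of sliding down, so static friction is at its maximum μ_s N = 0.1 × 31.017 = 3.102 N and acts up the slope.
Equilibrium along the incline: F + μ_s N = mg sin 33.69°, so F = 20.678 − 3.102 = 17.576 N.

17.6 N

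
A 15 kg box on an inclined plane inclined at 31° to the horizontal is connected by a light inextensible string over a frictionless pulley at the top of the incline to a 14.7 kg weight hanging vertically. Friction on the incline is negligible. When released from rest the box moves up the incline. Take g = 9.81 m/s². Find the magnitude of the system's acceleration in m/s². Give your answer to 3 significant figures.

2.30 m/s²

For the box on the incline: the weight component along the slope is m₁g sin 31° = 15 × 9.81 × 0.5150 = 75.782 N and the normal force is N = m₁g cos 31° = 126.132 N.
Newton's second law for the box (up-slope positive): T − 75.782 = 15 a. For the hanging weight (downward positive): 14.7 × 9.81 − T = 14.7 a.
Adding the two equations eliminates T: 68.425 = 29.7 a, so a = 2.3039 m/s².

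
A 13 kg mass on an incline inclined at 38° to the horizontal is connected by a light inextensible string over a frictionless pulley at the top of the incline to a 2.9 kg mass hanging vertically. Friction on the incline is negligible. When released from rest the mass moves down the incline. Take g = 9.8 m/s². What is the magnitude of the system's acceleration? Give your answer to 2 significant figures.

For the mass on the incline: the weight component along the slope is m₁g sin 38° = 13 × 9.8 × 0.6157 = 78.440 N and the normal force is N = m₁g cos 38° = 100.393 N.
Newton's second law for the mass (down-slope positive): 78.440 − T = 13 a. For the hanging mass (upward positive): T − 2.9 × 9.8 = 2.9 a.
Adding the two equations eliminates T: 50.020 = 15.9 a, so a = 3.1459 m/s².

3.1 m/s²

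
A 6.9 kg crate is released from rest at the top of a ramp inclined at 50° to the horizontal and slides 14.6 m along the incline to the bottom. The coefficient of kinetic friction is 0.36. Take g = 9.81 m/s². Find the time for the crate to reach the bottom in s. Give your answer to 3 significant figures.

The weight component along the incline is mg sin 50° = 51.853 N and the normal force is N = mg cos 50° = 43.510 N.
Friction up the slope is f = μN = 0.36 × 43.510 = 15.664 N, so the net downslope force is 51.853 − 15.664 = 36.189 N and a = 36.189 / 6.9 = 5.2448 m/s².
Starting from rest, L = ½at², so t = √(2L/a) = √(2 × 14.6 / 5.2448) = 2.3595 s.

2.36 s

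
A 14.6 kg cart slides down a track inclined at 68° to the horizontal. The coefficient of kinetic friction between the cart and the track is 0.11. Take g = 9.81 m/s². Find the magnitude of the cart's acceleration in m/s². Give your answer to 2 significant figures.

Resolving the weight along the incline: the component pulling the cart down the slope is mg sin 68° = 14.6 × 9.81 × 0.9272 = 132.799 N, and the normal force is N = mg cos 68° = 14.6 × 9.81 × 0.3746 = 53.652 N.
Kinetic friction acts up the slope with magnitude f = μN = 0.11 × 53.652 = 5.902 N.
Net force along the incline is 132.799 − 5.902 = 126.897 N, so a = 126.897 / 14.6 = 8.6916 m/s².

8.7 m/s²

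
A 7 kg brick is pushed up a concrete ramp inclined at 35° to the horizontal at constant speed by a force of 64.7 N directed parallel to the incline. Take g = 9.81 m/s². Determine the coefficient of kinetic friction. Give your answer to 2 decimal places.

0.45

At constant speed ΣF = 0 along the incline. The applied 64.7 N acts up the slope; the weight component mg sin 35° = 39.387 N and kinetic friction μN both act down the slope.
So 64.7 = 39.387 + μ × 56.251, giving μ = (64.7 − 39.387) / 56.251 = 0.4500.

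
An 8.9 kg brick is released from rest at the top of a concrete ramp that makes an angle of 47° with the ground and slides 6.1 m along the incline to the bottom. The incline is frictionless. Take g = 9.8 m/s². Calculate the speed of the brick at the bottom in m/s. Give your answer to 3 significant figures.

9.35 m/s

The weight component along the incline is mg sin 47° = 63.789 N and the normal force is N = mg cos 47° = 59.484 N.
With no friction, a = g sin 47° = 7.1673 m/s².
Starting from rest over a distance of 6.1 m, v² = 2aL = 2 × 7.1673 × 6.1 = 87.4411, so v = 9.3510 m/s.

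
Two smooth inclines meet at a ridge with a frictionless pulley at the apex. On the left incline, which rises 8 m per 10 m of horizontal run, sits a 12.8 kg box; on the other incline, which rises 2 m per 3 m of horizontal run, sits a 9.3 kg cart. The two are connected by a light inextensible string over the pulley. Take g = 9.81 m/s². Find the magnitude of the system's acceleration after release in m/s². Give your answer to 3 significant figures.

1.26 m/s²

Resolve each weight along its own incline: the 12.8 kg mass has component 12.8 × 9.81 × sin 38.66° = 78.442 N down its slope, and the 9.3 kg mass has 9.3 × 9.81 × sin 33.69° = 50.607 N down its slope.
The 12.8 kg side's 78.442 N exceeds the other side's 50.607 N, so that mass slides down and the 9.3 kg mass slides up. Taking that direction as positive, Newton's second law for the whole system gives 78.442 − 50.607 = (12.8 + 9.3) a, so a = 27.835 / 22.1 = 1.2595 m/s².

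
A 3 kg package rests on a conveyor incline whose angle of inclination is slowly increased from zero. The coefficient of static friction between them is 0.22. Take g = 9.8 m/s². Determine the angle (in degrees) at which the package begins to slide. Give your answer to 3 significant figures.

At the threshold of sliding, static friction is at its maximum μ_s N and exactly balances the weight component along the incline: mg sin θ = μ_s mg cos θ.
Hence tan θ = μ_s = 0.22, so θ = arctan(0.22) = 12.4074°.

12.4°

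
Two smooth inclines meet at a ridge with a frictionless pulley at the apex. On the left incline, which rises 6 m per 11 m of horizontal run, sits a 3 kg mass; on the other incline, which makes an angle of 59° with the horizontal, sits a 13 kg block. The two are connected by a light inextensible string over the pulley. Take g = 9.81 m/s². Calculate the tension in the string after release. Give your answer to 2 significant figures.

Resolve each weight along its own incline: the 3 kg mass has component 3 × 9.81 × sin 28.61° = 14.093 N down its slope, and the 13 kg mass has 13 × 9.81 × sin 59° = 109.315 N down its slope.
The 13 kg side's 109.315 N exceeds the other side's 14.093 N, so that mass slides down and the 3 kg mass slides up. Taking that direction as positive, Newton's second law for the whole system gives 109.315 − 14.093 = (3 + 13) a, so a = 95.222 / 16 = 5.9514 m/s².
For the 3 kg mass (up-slope positive): T − 14.093 = 3 × 5.9514, so T = 31.947 N.

32 N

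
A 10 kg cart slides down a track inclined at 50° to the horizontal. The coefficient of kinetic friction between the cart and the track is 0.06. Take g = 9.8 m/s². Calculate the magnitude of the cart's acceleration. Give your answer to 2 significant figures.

Resolving the weight along the incline: the component pulling the cart down the slope is mg sin 50° = 10 × 9.8 × 0.7660 = 75.068 N, and the normal force is N = mg cos 50° = 10 × 9.8 × 0.6428 = 62.994 N.
Kinetic friction acts up the slope with magnitude f = μN = 0.06 × 62.994 = 3.780 N.
Net force along the incline is 75.068 − 3.780 = 71.288 N, so a = 71.288 / 10 = 7.1288 m/s².

7.1 m/s²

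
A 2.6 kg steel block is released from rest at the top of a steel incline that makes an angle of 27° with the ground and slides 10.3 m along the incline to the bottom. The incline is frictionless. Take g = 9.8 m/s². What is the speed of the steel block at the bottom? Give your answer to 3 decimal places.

The weight component along the incline is mg sin 27° = 11.568 N and the normal force is N = mg cos 27° = 22.703 N.
With no friction, a = g sin 27° = 4.4491 m/s².
Starting from rest over a distance of 10.3 m, v² = 2aL = 2 × 4.4491 × 10.3 = 91.6515, so v = 9.5735 m/s.

9.573 m/s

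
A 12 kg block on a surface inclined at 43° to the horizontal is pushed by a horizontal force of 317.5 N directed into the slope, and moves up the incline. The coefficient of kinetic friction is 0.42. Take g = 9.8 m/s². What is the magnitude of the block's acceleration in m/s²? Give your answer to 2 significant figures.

The horizontal push has components F cos 43° = 317.5 × 0.7314 = 232.220 N up the incline and F sin 43° = 317.5 × 0.6820 = 216.535 N pressing into the surface.
The normal force is therefore N = mg cos 43° + F sin 43° = 86.013 + 216.535 = 302.548 N, and kinetic friction down the slope is μN = 0.42 × 302.548 = 127.070 N.
Along the incline: F cos 43° − mg sin 43° − μN = ma, so 232.220 − 80.203 − 127.070 = 12 a, giving a = 2.0789 m/s².

2.1 m/s²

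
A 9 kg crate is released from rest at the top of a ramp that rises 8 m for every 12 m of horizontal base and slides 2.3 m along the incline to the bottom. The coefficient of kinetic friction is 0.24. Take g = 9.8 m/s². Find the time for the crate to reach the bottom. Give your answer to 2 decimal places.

The weight component along the incline is mg sin 33.69° = 48.925 N and the normal force is N = mg cos 33.69° = 73.387 N.
Friction up the slope is f = μN = 0.24 × 73.387 = 17.613 N, so the net downslope force is 48.925 − 17.613 = 31.312 N and a = 31.312 / 9 = 3.4791 m/s².
Starting from rest, L = ½at², so t = √(2L/a) = √(2 × 2.3 / 3.4791) = 1.1499 s.

1.15 s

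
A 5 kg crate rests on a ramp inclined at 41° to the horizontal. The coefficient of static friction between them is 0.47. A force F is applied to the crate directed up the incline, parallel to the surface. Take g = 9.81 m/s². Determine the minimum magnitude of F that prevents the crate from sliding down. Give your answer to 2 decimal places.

14.78 N

The normal force is N = mg cos 41° = 37.019 N. With F at its minimum the crate is on the verge of sliding down, so static friction is at its maximum μ_s N = 0.47 × 37.019 = 17.399 N and acts up the slope.
Equilibrium along the incline: F + μ_s N = mg sin 41°, so F = 32.180 − 17.399 = 14.781 N.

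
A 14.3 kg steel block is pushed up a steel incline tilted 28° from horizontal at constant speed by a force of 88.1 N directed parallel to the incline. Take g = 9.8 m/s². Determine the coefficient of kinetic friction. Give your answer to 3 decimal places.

0.180

At constant speed ΣF = 0 along the incline. The applied 88.1 N acts up the slope; the weight component mg sin 28° = 65.792 N and kinetic friction μN both act down the slope.
So 88.1 = 65.792 + μ × 123.736, giving μ = (88.1 − 65.792) / 123.736 = 0.1803.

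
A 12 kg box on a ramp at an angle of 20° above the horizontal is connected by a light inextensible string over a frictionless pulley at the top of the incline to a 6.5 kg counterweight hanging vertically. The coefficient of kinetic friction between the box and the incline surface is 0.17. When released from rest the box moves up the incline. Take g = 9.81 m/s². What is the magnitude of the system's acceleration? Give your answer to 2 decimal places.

For the box on the incline: the weight component along the slope is m₁g sin 20° = 12 × 9.81 × 0.3420 = 40.260 N and the normal force is N = m₁g cos 20° = 110.621 N.
Kinetic friction opposes the box's motion up the incline: f = μN = 0.17 × 110.621 = 18.806 N acting down the slope.
Newton's second law for the box (up-slope positive): T − 40.260 − 18.806 = 12 a. For the hanging counterweight (downward positive): 6.5 × 9.81 − T = 6.5 a.
Adding the two equations eliminates T: 4.699 = 18.5 a, so a = 0.2540 m/s².

0.25 m/s²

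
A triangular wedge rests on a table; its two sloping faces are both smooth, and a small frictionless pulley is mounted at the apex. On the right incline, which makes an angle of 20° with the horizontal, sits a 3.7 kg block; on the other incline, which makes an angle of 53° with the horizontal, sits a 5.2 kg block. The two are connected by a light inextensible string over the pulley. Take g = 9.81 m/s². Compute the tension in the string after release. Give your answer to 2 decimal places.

24.19 N

Resolve each weight along its own incline: the 3.7 kg mass has component 3.7 × 9.81 × sin 20° = 12.414 N down its slope, and the 5.2 kg mass has 5.2 × 9.81 × sin 53° = 40.740 N down its slope.
The 5.2 kg side's 40.740 N exceeds the other side's 12.414 N, so that mass slides down and the 3.7 kg mass slides up. Taking that direction as positive, Newton's second law for the whole system gives 40.740 − 12.414 = (3.7 + 5.2) a, so a = 28.326 / 8.9 = 3.1827 m/s².
For the 3.7 kg mass (up-slope positive): T − 12.414 = 3.7 × 3.1827, so T = 24.190 N.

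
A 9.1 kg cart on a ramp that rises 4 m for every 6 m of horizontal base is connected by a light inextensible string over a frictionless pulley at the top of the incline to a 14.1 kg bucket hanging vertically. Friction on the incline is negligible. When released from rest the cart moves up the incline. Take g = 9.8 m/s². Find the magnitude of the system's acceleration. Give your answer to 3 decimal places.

3.824 m/s²

For the cart on the incline: the weight component along the slope is m₁g sin 33.69° = 9.1 × 9.8 × 0.5547 = 49.468 N and the normal force is N = m₁g cos 33.69° = 74.202 N.
Newton's second law for the cart (up-slope positive): T − 49.468 = 9.1 a. For the hanging bucket (downward positive): 14.1 × 9.8 − T = 14.1 a.
Adding the two equations eliminates T: 88.712 = 23.2 a, so a = 3.8238 m/s².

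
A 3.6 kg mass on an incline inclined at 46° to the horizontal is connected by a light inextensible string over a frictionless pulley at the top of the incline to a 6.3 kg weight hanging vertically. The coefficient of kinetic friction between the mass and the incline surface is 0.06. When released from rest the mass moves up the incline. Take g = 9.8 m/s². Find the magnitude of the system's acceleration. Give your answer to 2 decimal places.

For the mass on the incline: the weight component along the slope is m₁g sin 46° = 3.6 × 9.8 × 0.7193 = 25.377 N and the normal force is N = m₁g cos 46° = 24.508 N.
Kinetic friction opposes the mass's motion up the incline: f = μN = 0.06 × 24.508 = 1.470 N acting down the slope.
Newton's second law for the mass (up-slope positive): T − 25.377 − 1.470 = 3.6 a. For the hanging weight (downward positive): 6.3 × 9.8 − T = 6.3 a.
Adding the two equations eliminates T: 34.893 = 9.9 a, so a = 3.5245 m/s².

3.52 m/s²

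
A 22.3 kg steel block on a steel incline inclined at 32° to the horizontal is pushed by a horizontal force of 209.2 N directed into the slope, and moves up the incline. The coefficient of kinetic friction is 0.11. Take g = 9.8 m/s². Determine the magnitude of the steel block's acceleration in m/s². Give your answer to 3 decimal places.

1.301 m/s²

The horizontal push has components F cos 32° = 209.2 × 0.8480 = 177.402 N up the incline and F sin 32° = 209.2 × 0.5299 = 110.855 N pressing into the surface.
The normal force is therefore N = mg cos 32° + F sin 32° = 185.322 + 110.855 = 296.177 N, and kinetic friction down the slope is μN = 0.11 × 296.177 = 32.579 N.
Along the incline: F cos 32° − mg sin 32° − μN = ma, so 177.402 − 115.804 − 32.579 = 22.3 a, giving a = 1.3013 m/s².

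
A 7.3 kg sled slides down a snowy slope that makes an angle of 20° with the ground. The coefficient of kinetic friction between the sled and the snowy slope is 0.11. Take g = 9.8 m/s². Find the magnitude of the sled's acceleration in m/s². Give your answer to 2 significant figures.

Resolving the weight along the incline: the component pulling the sled down the slope is mg sin 20° = 7.3 × 9.8 × 0.3420 = 24.467 N, and the normal force is N = mg cos 20° = 7.3 × 9.8 × 0.9397 = 67.226 N.
Kinetic friction acts up the slope with magnitude f = μN = 0.11 × 67.226 = 7.395 N.
Net force along the incline is 24.467 − 7.395 = 17.072 N, so a = 17.072 / 7.3 = 2.3386 m/s².

2.3 m/s²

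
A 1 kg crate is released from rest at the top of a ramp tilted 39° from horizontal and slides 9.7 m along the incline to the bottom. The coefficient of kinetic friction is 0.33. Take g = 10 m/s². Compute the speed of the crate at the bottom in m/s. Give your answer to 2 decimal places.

8.51 m/s

The weight component along the incline is mg sin 39° = 6.293 N and the normal force is N = mg cos 39° = 7.771 N.
Friction up the slope is f = μN = 0.33 × 7.771 = 2.564 N, so the net downslope force is 6.293 − 2.564 = 3.729 N and a = 3.729 / 1 = 3.7290 m/s².
Starting from rest over a distance of 9.7 m, v² = 2aL = 2 × 3.7290 × 9.7 = 72.3426, so v = 8.5054 m/s.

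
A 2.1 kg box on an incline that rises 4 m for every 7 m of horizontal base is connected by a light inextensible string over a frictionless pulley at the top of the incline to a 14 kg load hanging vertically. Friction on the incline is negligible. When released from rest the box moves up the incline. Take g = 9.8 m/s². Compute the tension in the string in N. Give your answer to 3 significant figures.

26.8 N

For the box on the incline: the weight component along the slope is m₁g sin 29.74° = 2.1 × 9.8 × 0.4961 = 10.210 N and the normal force is N = m₁g cos 29.74° = 17.868 N.
Newton's second law for the box (up-slope positive): T − 10.210 = 2.1 a. For the hanging load (downward positive): 14 × 9.8 − T = 14 a.
Adding the two equations eliminates T: 126.990 = 16.1 a, so a = 7.8876 m/s².
Then from the hanging load's equation, T = 14 × (9.8 − 7.8876) = 26.774 N.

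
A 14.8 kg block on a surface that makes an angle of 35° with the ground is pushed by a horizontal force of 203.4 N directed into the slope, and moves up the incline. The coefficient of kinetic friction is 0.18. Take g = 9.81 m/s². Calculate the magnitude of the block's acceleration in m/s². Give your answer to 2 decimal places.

The horizontal push has components F cos 35° = 203.4 × 0.8192 = 166.625 N up the incline and F sin 35° = 203.4 × 0.5736 = 116.670 N pressing into the surface.
The normal force is therefore N = mg cos 35° + F sin 35° = 118.938 + 116.670 = 235.608 N, and kinetic friction down the slope is μN = 0.18 × 235.608 = 42.409 N.
Along the incline: F cos 35° − mg sin 35° − μN = ma, so 166.625 − 83.280 − 42.409 = 14.8 a, giving a = 2.7659 m/s².

2.77 m/s²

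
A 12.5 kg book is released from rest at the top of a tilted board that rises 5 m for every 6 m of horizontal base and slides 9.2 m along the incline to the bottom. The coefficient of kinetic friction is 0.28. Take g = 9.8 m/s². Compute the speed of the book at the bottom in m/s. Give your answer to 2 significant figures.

8.8 m/s

The weight component along the incline is mg sin 39.81° = 78.423 N and the normal force is N = mg cos 39.81° = 94.107 N.
Friction up the slope is f = μN = 0.28 × 94.107 = 26.350 N, so the net downslope force is 78.423 − 26.350 = 52.073 N and a = 52.073 / 12.5 = 4.1658 m/s².
Starting from rest over a distance of 9.2 m, v² = 2aL = 2 × 4.1658 × 9.2 = 76.6507, so v = 8.7550 m/s.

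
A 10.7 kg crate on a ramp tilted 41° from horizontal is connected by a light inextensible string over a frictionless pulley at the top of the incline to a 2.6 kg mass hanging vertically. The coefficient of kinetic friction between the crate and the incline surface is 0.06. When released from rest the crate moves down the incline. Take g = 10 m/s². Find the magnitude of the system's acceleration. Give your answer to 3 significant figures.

For the crate on the incline: the weight component along the slope is m₁g sin 41° = 10.7 × 10 × 0.6561 = 70.203 N and the normal force is N = m₁g cos 41° = 80.754 N.
Kinetic friction opposes the crate's motion down the incline: f = μN = 0.06 × 80.754 = 4.845 N acting up the slope.
Newton's second law for the crate (down-slope positive): 70.203 − 4.845 − T = 10.7 a. For the hanging mass (upward positive): T − 2.6 × 10 = 2.6 a.
Adding the two equations eliminates T: 39.358 = 13.3 a, so a = 2.9592 m/s².

2.96 m/s²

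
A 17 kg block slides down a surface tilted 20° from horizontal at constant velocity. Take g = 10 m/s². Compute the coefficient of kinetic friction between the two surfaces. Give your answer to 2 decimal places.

0.36

At constant velocity the net force along the incline is zero: mg sin 20° = μ mg cos 20°.
So μ = tan 20° = 0.3420 / 0.9397 = 0.3639.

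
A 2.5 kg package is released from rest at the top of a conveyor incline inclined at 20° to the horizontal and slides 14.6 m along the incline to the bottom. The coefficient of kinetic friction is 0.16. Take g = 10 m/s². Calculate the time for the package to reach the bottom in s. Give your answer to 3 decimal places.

The weight component along the incline is mg sin 20° = 8.551 N and the normal force is N = mg cos 20° = 23.492 N.
Friction up the slope is f = μN = 0.16 × 23.492 = 3.759 N, so the net downslope force is 8.551 − 3.759 = 4.792 N and a = 4.792 / 2.5 = 1.9168 m/s².
Starting from rest, L = ½at², so t = √(2L/a) = √(2 × 14.6 / 1.9168) = 3.9030 s.

3.903 s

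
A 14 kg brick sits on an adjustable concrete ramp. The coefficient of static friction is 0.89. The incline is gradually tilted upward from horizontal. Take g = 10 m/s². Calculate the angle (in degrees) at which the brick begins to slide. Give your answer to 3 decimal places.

At the threshold of sliding, static friction is at its maximum μ_s N and exactly balances the weight component along the incline: mg sin θ = μ_s mg cos θ.
Hence tan θ = μ_s = 0.89, so θ = arctan(0.89) = 41.6691°.

41.669°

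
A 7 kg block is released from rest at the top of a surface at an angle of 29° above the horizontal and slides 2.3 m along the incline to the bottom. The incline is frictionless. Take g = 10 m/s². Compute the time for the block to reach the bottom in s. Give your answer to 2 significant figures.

0.97 s

The weight component along the incline is mg sin 29° = 33.937 N and the normal force is N = mg cos 29° = 61.223 N.
With no friction, a = g sin 29° = 4.8481 m/s².
Starting from rest, L = ½at², so t = √(2L/a) = √(2 × 2.3 / 4.8481) = 0.9741 s.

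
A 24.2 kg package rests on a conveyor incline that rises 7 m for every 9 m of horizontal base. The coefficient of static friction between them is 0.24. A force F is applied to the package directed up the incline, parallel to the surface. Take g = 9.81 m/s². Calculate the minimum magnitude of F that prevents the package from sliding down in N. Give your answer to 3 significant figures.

101 N

The normal force is N = mg cos 37.87° = 187.394 N. With F at its minimum the package is on the verge of sliding down, so static friction is at its maximum μ_s N = 0.24 × 187.394 = 44.975 N and acts up the slope.
Equilibrium along the incline: F + μ_s N = mg sin 37.87°, so F = 145.751 − 44.975 = 100.776 N.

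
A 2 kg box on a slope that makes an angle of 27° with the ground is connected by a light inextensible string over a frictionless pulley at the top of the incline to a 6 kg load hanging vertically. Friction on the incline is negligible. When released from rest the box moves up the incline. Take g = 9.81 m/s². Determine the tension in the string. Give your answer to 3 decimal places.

21.395 N

For the box on the incline: the weight component along the slope is m₁g sin 27° = 2 × 9.81 × 0.4540 = 8.907 N and the normal force is N = m₁g cos 27° = 17.482 N.
Newton's second law for the box (up-slope positive): T − 8.907 = 2 a. For the hanging load (downward positive): 6 × 9.81 − T = 6 a.
Adding the two equations eliminates T: 49.953 = 8 a, so a = 6.2441 m/s².
Then from the hanging load's equation, T = 6 × (9.81 − 6.2441) = 21.395 N.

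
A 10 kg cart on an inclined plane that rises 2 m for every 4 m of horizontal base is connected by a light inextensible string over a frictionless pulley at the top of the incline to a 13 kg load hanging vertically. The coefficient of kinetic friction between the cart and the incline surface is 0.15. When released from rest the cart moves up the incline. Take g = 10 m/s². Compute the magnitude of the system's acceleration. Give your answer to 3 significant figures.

For the cart on the incline: the weight component along the slope is m₁g sin 26.57° = 10 × 10 × 0.4472 = 44.720 N and the normal force is N = m₁g cos 26.57° = 89.443 N.
Kinetic friction opposes the cart's motion up the incline: f = μN = 0.15 × 89.443 = 13.416 N acting down the slope.
Newton's second law for the cart (up-slope positive): T − 44.720 − 13.416 = 10 a. For the hanging load (downward positive): 13 × 10 − T = 13 a.
Adding the two equations eliminates T: 71.864 = 23 a, so a = 3.1245 m/s².

3.12 m/s²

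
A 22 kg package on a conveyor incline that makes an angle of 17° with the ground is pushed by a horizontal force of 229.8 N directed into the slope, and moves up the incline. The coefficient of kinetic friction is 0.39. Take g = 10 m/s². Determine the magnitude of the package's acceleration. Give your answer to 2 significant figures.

2.1 m/s²

The horizontal push has components F cos 17° = 229.8 × 0.9563 = 219.758 N up the incline and F sin 17° = 229.8 × 0.2924 = 67.194 N pressing into the surface.
The normal force is therefore N = mg cos 17° + F sin 17° = 210.386 + 67.194 = 277.580 N, and kinetic friction down the slope is μN = 0.39 × 277.580 = 108.256 N.
Along the incline: F cos 17° − mg sin 17° − μN = ma, so 219.758 − 64.328 − 108.256 = 22 a, giving a = 2.1443 m/s².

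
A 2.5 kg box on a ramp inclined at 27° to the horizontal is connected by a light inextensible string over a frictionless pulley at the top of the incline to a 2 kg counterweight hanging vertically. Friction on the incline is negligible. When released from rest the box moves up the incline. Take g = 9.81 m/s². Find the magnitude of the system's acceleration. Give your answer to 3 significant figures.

For the box on the incline: the weight component along the slope is m₁g sin 27° = 2.5 × 9.81 × 0.4540 = 11.134 N and the normal force is N = m₁g cos 27° = 21.852 N.
Newton's second law for the box (up-slope positive): T − 11.134 = 2.5 a. For the hanging counterweight (downward positive): 2 × 9.81 − T = 2 a.
Adding the two equations eliminates T: 8.486 = 4.5 a, so a = 1.8858 m/s².

1.89 m/s²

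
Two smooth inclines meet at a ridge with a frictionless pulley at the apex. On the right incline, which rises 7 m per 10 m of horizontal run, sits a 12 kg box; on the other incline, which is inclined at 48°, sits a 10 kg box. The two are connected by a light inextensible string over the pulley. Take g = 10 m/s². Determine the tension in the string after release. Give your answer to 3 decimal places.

71.815 N

Resolve each weight along its own incline: the 12 kg mass has component 12 × 10 × sin 34.99° = 68.815 N down its slope, and the 10 kg mass has 10 × 10 × sin 48° = 74.314 N down its slope.
The 10 kg side's 74.314 N exceeds the other side's 68.815 N, so that mass slides down and the 12 kg mass slides up. Taking that direction as positive, Newton's second law for the whole system gives 74.314 − 68.815 = (12 + 10) a, so a = 5.499 / 22 = 0.2500 m/s².
For the 12 kg mass (up-slope positive): T − 68.815 = 12 × 0.2500, so T = 71.815 N.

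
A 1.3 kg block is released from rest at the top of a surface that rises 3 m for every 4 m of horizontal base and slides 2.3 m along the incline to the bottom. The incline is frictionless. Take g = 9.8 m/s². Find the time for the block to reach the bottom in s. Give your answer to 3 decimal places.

The weight component along the incline is mg sin 36.87° = 7.644 N and the normal force is N = mg cos 36.87° = 10.192 N.
With no friction, a = g sin 36.87° = 5.8800 m/s².
Starting from rest, L = ½at², so t = √(2L/a) = √(2 × 2.3 / 5.8800) = 0.8845 s.

0.884 s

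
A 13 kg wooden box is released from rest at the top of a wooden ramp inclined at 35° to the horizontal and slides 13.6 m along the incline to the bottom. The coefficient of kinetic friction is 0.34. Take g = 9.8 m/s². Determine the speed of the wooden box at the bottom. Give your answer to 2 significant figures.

The weight component along the incline is mg sin 35° = 73.074 N and the normal force is N = mg cos 35° = 104.360 N.
Friction up the slope is f = μN = 0.34 × 104.360 = 35.482 N, so the net downslope force is 73.074 − 35.482 = 37.592 N and a = 37.592 / 13 = 2.8917 m/s².
Starting from rest over a distance of 13.6 m, v² = 2aL = 2 × 2.8917 × 13.6 = 78.6542, so v = 8.8687 m/s.

8.9 m/s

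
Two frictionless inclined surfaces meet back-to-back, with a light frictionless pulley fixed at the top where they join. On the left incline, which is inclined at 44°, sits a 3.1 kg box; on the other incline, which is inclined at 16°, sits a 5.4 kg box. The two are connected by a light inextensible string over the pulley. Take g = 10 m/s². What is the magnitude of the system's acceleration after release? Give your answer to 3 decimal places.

Resolve each weight along its own incline: the 3.1 kg mass has component 3.1 × 10 × sin 44° = 21.534 N down its slope, and the 5.4 kg mass has 5.4 × 10 × sin 16° = 14.884 N down its slope.
The 3.1 kg side's 21.534 N exceeds the other side's 14.884 N, so that mass slides down and the 5.4 kg mass slides up. Taking that direction as positive, Newton's second law for the whole system gives 21.534 − 14.884 = (3.1 + 5.4) a, so a = 6.650 / 8.5 = 0.7824 m/s².

0.782 m/s²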